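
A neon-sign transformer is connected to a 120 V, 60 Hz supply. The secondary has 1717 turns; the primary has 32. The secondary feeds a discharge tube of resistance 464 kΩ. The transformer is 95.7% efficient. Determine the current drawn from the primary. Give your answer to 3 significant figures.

V_s = 120 × 1717/32 = 6438.8 V.
I_s = V_s/R = 6438.8/464000 = 0.013877 A.
P_out = V_s I_s = 6438.8 × 0.013877 = 89.348 W.
P_in = P_out/η = 89.348/0.957 = 93.363 W.
I_p = P_in/V_p = 93.363/120 = 0.778 A.

I_p ≈ 0.778 A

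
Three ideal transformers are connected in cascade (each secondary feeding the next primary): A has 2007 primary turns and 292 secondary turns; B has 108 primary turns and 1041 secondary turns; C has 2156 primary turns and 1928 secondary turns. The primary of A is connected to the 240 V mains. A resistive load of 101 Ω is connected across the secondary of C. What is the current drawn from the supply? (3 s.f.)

Secondary of A: V = 240.00 × 292/2007 = 34.918 V.
Secondary of B: V = 34.918 × 1041/108 = 336.57 V.
Secondary of C: V = 336.57 × 1928/2156 = 300.98 V.
I_load = 300.98/101 = 2.9800 A, so P_out = 300.98 × 2.9800 = 896.90 W.
All ideal ⇒ P_in = P_out, so I_supply = 896.90/240 = 3.74 A.

I_supply ≈ 3.74 A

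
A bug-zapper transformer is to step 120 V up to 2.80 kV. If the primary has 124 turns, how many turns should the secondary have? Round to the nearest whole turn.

N_s/N_p = V_s/V_p, so N_s = 124 × 2800/120 = 2893.3 ≈ 2893 turns.

N_s = 2893 turns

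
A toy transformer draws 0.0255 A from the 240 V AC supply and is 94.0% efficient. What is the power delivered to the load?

P_out ≈ 5.75 W

P_in = V_p I_p = 240 × 0.0255 = 6.1200 W.
P_out = η P_in = 0.940 × 6.1200 = 5.75 W.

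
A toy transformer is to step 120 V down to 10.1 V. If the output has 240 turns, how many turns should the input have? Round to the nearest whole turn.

N_in = 2851 turns

N_in/N_out = V_in/V_out, so N_in = 240 × 120/10.1 = 2851.5 ≈ 2851 turns.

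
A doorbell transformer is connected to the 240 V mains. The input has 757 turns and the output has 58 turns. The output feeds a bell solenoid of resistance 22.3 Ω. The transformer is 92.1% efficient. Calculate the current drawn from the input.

V_out = 240 × 58/757 = 18.388 V.
I_out = V_out/R = 18.388/22.3 = 0.82459 A.
P_out = V_out I_out = 18.388 × 0.82459 = 15.163 W.
P_in = P_out/η = 15.163/0.921 = 16.464 W.
I_in = P_in/V_in = 16.464/240 = 0.0686 A.

I_in ≈ 0.0686 A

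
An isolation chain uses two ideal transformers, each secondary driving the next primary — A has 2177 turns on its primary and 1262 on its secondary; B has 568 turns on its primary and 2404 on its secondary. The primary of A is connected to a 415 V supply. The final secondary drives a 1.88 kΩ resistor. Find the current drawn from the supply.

Secondary of A: V = 415.00 × 1262/2177 = 240.57 V.
Secondary of B: V = 240.57 × 2404/568 = 1018.2 V.
I_load = 1018.2/1880 = 0.54160 A, so P_out = 1018.2 × 0.54160 = 551.46 W.
All ideal ⇒ P_in = P_out, so I_supply = 551.46/415 = 1.33 A.

I_supply ≈ 1.33 A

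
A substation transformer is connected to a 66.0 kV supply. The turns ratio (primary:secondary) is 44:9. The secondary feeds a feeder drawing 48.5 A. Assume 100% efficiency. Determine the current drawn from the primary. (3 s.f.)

For an ideal transformer I_p N_p = I_s N_s, so I_p = 48.5 × 9/44 = 9.92 A.

I_p ≈ 9.92 A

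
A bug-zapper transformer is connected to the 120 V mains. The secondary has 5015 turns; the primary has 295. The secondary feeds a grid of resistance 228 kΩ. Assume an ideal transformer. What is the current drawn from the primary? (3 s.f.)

V_s = V_p × N_s/N_p = 120 × 5015/295 = 2040.0 V.
I_s = V_s/R = 2040.0/228000 = 0.0089474 A.
For an ideal transformer I_p N_p = I_s N_s, so I_p = 0.0089474 × 5015/295 = 0.152 A.

I_p ≈ 0.152 A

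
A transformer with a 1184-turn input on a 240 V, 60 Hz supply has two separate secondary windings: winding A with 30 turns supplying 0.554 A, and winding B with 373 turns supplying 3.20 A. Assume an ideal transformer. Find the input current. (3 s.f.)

V_A = 240 × 30/1184 = 6.0811 V; V_B = 240 × 373/1184 = 75.608 V.
P_out = V_A I_A + V_B I_B = 6.0811×0.554 + 75.608×3.20 = 3.3689 + 241.95 = 245.31 W.
Ideal ⇒ P_in = P_out, so I_in = P_out/V_in = 245.31/240 = 1.02 A.

I_in ≈ 1.02 A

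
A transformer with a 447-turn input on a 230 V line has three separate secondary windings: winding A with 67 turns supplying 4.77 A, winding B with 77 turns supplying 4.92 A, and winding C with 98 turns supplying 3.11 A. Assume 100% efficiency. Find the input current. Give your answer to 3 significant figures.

V_A = 230 × 67/447 = 34.474 V; V_B = 230 × 77/447 = 39.620 V; V_C = 230 × 98/447 = 50.425 V.
P_out = V_A I_A + V_B I_B + V_C I_C = 34.474×4.77 + 39.620×4.92 + 50.425×3.11 = 164.44 + 194.93 + 156.82 = 516.19 W.
Ideal ⇒ P_in = P_out, so I_in = P_out/V_in = 516.19/230 = 2.24 A.

I_in ≈ 2.24 A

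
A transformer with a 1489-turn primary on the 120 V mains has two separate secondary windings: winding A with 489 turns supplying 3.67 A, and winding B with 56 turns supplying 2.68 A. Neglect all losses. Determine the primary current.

I_p ≈ 1.31 A

V_A = 120 × 489/1489 = 39.409 V; V_B = 120 × 56/1489 = 4.5131 V.
P_out = V_A I_A + V_B I_B = 39.409×3.67 + 4.5131×2.68 = 144.63 + 12.095 = 156.73 W.
Ideal ⇒ P_in = P_out, so I_p = P_out/V_p = 156.73/120 = 1.31 A.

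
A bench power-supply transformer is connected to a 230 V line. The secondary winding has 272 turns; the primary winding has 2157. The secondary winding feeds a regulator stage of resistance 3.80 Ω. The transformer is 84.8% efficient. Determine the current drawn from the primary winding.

I_p ≈ 1.13 A

V_s = 230 × 272/2157 = 29.003 V.
I_s = V_s/R = 29.003/3.80 = 7.6324 A.
P_out = V_s I_s = 29.003 × 7.6324 = 221.37 W.
P_in = P_out/η = 221.37/0.848 = 261.04 W.
I_p = P_in/V_p = 261.04/230 = 1.13 A.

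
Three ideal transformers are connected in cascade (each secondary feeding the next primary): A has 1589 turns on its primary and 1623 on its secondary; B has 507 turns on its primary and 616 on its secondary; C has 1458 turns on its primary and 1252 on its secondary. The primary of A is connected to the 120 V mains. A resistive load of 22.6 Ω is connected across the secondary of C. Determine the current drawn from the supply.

I_supply ≈ 6.03 A

Secondary of A: V = 120.00 × 1623/1589 = 122.57 V.
Secondary of B: V = 122.57 × 616/507 = 148.92 V.
Secondary of C: V = 148.92 × 1252/1458 = 127.88 V.
I_load = 127.88/22.6 = 5.6583 A, so P_out = 127.88 × 5.6583 = 723.57 W.
All ideal ⇒ P_in = P_out, so I_supply = 723.57/120 = 6.03 A.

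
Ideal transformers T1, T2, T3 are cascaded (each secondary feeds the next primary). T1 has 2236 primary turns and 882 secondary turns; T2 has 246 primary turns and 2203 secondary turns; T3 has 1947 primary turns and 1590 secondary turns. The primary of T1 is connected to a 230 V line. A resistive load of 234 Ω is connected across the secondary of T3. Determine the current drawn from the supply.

Secondary of T1: V = 230.00 × 882/2236 = 90.725 V.
Secondary of T2: V = 90.725 × 2203/246 = 812.46 V.
Secondary of T3: V = 812.46 × 1590/1947 = 663.49 V.
I_load = 663.49/234 = 2.8354 A, so P_out = 663.49 × 2.8354 = 1881.3 W.
All ideal ⇒ P_in = P_out, so I_supply = 1881.3/230 = 8.18 A.

I_supply ≈ 8.18 A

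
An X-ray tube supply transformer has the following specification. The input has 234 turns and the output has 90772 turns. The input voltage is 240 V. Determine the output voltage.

V_out/V_in = N_out/N_in, so V_out = 240 × 90772/234 = 93100 V.

V_out ≈ 93100 V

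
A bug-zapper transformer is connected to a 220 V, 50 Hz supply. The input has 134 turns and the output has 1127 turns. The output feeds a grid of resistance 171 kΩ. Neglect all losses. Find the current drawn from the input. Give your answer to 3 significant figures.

V_out = V_in × N_out/N_in = 220 × 1127/134 = 1850.3 V.
I_out = V_out/R = 1850.3/171000 = 0.010820 A.
For an ideal transformer I_in N_in = I_out N_out, so I_in = 0.010820 × 1127/134 = 0.0910 A.

I_in ≈ 0.0910 A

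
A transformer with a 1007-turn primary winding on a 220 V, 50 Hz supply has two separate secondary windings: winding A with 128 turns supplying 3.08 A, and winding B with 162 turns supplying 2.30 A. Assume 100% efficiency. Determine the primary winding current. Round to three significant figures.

V_A = 220 × 128/1007 = 27.964 V; V_B = 220 × 162/1007 = 35.392 V.
P_out = V_A I_A + V_B I_B = 27.964×3.08 + 35.392×2.30 = 86.130 + 81.402 = 167.53 W.
Ideal ⇒ P_in = P_out, so I_p = P_out/V_p = 167.53/220 = 0.762 A.

I_p ≈ 0.762 A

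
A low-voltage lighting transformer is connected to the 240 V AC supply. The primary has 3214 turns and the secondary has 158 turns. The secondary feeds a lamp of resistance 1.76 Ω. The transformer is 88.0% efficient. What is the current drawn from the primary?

I_p ≈ 0.374 A

V_s = 240 × 158/3214 = 11.798 V.
I_s = V_s/R = 11.798/1.76 = 6.7036 A.
P_out = V_s I_s = 11.798 × 6.7036 = 79.092 W.
P_in = P_out/η = 79.092/0.880 = 89.877 W.
I_p = P_in/V_p = 89.877/240 = 0.374 A.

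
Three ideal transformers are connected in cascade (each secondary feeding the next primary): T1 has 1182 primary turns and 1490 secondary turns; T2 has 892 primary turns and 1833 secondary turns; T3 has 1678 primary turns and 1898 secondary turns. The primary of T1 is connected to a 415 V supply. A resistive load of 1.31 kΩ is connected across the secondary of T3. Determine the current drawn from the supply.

Secondary of T1: V = 415.00 × 1490/1182 = 523.14 V.
Secondary of T2: V = 523.14 × 1833/892 = 1075.0 V.
Secondary of T3: V = 1075.0 × 1898/1678 = 1216.0 V.
I_load = 1216.0/1310 = 0.92821 A, so P_out = 1216.0 × 0.92821 = 1128.7 W.
All ideal ⇒ P_in = P_out, so I_supply = 1128.7/415 = 2.72 A.

I_supply ≈ 2.72 A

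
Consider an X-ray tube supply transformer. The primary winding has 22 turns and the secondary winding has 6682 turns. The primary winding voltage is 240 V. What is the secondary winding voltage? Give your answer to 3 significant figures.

V_s ≈ 72900 V

V_s/V_p = N_s/N_p, so V_s = 240 × 6682/22 = 72900 V.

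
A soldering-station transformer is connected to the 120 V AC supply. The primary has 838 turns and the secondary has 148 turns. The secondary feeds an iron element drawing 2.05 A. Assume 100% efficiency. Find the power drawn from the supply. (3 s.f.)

P ≈ 43.4 W

I_p = I_s × N_s/N_p = 2.05 × 148/838 = 0.36205 A.
P = V_p I_p = 120 × 0.36205 = 43.4 W.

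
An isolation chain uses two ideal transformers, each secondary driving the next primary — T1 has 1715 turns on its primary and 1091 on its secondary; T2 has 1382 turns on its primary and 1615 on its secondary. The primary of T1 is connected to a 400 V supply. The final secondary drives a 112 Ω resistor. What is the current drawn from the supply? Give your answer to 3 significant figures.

I_supply ≈ 1.97 A

Secondary of T1: V = 400.00 × 1091/1715 = 254.46 V.
Secondary of T2: V = 254.46 × 1615/1382 = 297.36 V.
I_load = 297.36/112 = 2.6550 A, so P_out = 297.36 × 2.6550 = 789.50 W.
All ideal ⇒ P_in = P_out, so I_supply = 789.50/400 = 1.97 A.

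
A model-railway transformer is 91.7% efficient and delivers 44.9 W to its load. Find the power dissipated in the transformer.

P_loss ≈ 4.06 W

P_in = P_out/η = 44.9/0.917 = 48.9640 W.
P_loss = P_in − P_out = 48.9640 − 44.9 = 4.06 W.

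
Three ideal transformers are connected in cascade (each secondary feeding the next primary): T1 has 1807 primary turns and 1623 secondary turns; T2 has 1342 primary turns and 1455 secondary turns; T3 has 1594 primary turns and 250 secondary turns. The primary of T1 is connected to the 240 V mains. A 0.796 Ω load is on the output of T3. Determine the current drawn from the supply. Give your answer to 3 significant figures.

I_supply ≈ 7.03 A

After T1: V = 240.00 × 1623/1807 = 215.56 V.
After T2: V = 215.56 × 1455/1342 = 233.71 V.
After T3: V = 233.71 × 250/1594 = 36.655 V.
I_load = 36.655/0.796 = 46.049 A, so P_out = 36.655 × 46.049 = 1687.9 W.
All ideal ⇒ P_in = P_out, so I_supply = 1687.9/240 = 7.03 A.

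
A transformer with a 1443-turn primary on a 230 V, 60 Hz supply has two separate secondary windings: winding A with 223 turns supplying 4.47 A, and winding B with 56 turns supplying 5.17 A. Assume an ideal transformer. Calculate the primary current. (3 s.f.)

V_A = 230 × 223/1443 = 35.544 V; V_B = 230 × 56/1443 = 8.9258 V.
P_out = V_A I_A + V_B I_B = 35.544×4.47 + 8.9258×5.17 = 158.88 + 46.147 = 205.03 W.
Ideal ⇒ P_in = P_out, so I_p = P_out/V_p = 205.03/230 = 0.891 A.

I_p ≈ 0.891 A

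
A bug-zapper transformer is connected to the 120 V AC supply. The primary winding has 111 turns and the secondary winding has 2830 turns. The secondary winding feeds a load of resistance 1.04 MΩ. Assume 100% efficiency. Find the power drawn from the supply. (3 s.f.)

P ≈ 9.00 W

V_s = V_p × N_s/N_p = 120 × 2830/111 = 3059.5 V.
I_s = V_s/R = 3059.5/(1.04×10^6) = 0.0029418 A.
I_p = I_s × N_s/N_p = 0.0029418 × 2830/111 = 0.075002 A.
P = V_p I_p = 120 × 0.075002 = 9.00 W.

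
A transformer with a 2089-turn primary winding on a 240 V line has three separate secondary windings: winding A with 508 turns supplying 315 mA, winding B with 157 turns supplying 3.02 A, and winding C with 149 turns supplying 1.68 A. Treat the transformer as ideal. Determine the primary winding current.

V_A = 240 × 508/2089 = 58.363 V; V_B = 240 × 157/2089 = 18.037 V; V_C = 240 × 149/2089 = 17.118 V.
P_out = V_A I_A + V_B I_B + V_C I_C = 58.363×0.315 + 18.037×3.02 + 17.118×1.68 = 18.384 + 54.473 + 28.759 = 101.62 W.
Ideal ⇒ P_in = P_out, so I_p = P_out/V_p = 101.62/240 = 0.423 A.

I_p ≈ 0.423 A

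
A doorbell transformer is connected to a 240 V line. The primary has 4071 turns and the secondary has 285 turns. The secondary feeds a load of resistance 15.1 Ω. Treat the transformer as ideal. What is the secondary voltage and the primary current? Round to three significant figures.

V_s = V_p × N_s/N_p = 240 × 285/4071 = 16.802 V.
I_s = V_s/R = 16.802/15.1 = 1.1127 A.
I_p = I_s × N_s/N_p = 1.1127 × 285/4071 = 0.0779 A.

V_s ≈ 16.8 V, I_p ≈ 0.0779 A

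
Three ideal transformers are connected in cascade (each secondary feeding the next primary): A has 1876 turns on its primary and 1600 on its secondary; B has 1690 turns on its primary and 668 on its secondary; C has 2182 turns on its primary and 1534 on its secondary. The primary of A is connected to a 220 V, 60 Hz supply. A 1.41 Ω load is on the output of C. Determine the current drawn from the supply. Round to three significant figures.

I_supply ≈ 8.76 A

Secondary of A: V = 220.00 × 1600/1876 = 187.63 V.
Secondary of B: V = 187.63 × 668/1690 = 74.165 V.
Secondary of C: V = 74.165 × 1534/2182 = 52.140 V.
I_load = 52.140/1.41 = 36.979 A, so P_out = 52.140 × 36.979 = 1928.1 W.
All ideal ⇒ P_in = P_out, so I_supply = 1928.1/220 = 8.76 A.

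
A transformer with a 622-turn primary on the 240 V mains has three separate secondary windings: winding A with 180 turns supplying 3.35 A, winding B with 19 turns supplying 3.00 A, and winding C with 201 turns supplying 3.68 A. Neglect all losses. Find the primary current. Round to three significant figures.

V_A = 240 × 180/622 = 69.453 V; V_B = 240 × 19/622 = 7.3312 V; V_C = 240 × 201/622 = 77.556 V.
P_out = V_A I_A + V_B I_B + V_C I_C = 69.453×3.35 + 7.3312×3.00 + 77.556×3.68 = 232.67 + 21.994 + 285.41 = 540.07 W.
Ideal ⇒ P_in = P_out, so I_p = P_out/V_p = 540.07/240 = 2.25 A.

I_p ≈ 2.25 A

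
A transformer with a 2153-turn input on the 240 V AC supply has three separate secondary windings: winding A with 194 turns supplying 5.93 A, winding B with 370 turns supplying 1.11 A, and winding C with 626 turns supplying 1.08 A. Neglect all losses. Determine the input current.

V_A = 240 × 194/2153 = 21.626 V; V_B = 240 × 370/2153 = 41.245 V; V_C = 240 × 626/2153 = 69.782 V.
P_out = V_A I_A + V_B I_B + V_C I_C = 21.626×5.93 + 41.245×1.11 + 69.782×1.08 = 128.24 + 45.782 + 75.364 = 249.39 W.
Ideal ⇒ P_in = P_out, so I_in = P_out/V_in = 249.39/240 = 1.04 A.

I_in ≈ 1.04 A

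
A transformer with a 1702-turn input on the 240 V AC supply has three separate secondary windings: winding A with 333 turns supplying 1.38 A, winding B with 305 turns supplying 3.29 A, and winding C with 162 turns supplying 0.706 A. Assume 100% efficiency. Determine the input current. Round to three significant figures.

I_in ≈ 0.927 A

V_A = 240 × 333/1702 = 46.957 V; V_B = 240 × 305/1702 = 43.008 V; V_C = 240 × 162/1702 = 22.844 V.
P_out = V_A I_A + V_B I_B + V_C I_C = 46.957×1.38 + 43.008×3.29 + 22.844×0.706 = 64.800 + 141.50 + 16.128 = 222.42 W.
Ideal ⇒ P_in = P_out, so I_in = P_out/V_in = 222.42/240 = 0.927 A.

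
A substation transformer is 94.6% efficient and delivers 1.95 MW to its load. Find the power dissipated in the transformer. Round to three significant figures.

P_in = P_out/η = 1.95×10^6/0.946 = 2.06131×10^6 W.
P_loss = P_in − P_out = 2.06131×10^6 − 1.95×10^6 = 111000 W.

P_loss ≈ 111000 W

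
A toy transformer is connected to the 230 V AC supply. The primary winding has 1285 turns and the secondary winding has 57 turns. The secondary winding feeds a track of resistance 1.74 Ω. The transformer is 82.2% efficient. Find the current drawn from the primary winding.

I_p ≈ 0.316 A

V_s = 230 × 57/1285 = 10.202 V.
I_s = V_s/R = 10.202/1.74 = 5.8634 A.
P_out = V_s I_s = 10.202 × 5.8634 = 59.820 W.
P_in = P_out/η = 59.820/0.822 = 72.774 W.
I_p = P_in/V_p = 72.774/230 = 0.316 A.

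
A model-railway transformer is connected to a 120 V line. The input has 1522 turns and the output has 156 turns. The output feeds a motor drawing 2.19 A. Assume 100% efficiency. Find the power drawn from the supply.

I_in = I_out × N_out/N_in = 2.19 × 156/1522 = 0.22447 A.
P = V_in I_in = 120 × 0.22447 = 26.9 W.

P ≈ 26.9 W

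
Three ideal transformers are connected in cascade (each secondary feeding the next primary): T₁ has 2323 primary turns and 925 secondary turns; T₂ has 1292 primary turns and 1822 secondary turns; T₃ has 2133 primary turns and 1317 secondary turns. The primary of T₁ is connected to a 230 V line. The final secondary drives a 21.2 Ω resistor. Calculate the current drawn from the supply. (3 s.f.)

After T₁: V = 230.00 × 925/2323 = 91.584 V.
After T₂: V = 91.584 × 1822/1292 = 129.15 V.
After T₃: V = 129.15 × 1317/2133 = 79.745 V.
I_load = 79.745/21.2 = 3.7615 A, so P_out = 79.745 × 3.7615 = 299.96 W.
All ideal ⇒ P_in = P_out, so I_supply = 299.96/230 = 1.30 A.

I_supply ≈ 1.30 A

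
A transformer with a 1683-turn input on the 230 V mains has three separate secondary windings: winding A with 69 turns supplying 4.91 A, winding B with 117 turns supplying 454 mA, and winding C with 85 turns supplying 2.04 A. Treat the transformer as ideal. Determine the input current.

V_A = 230 × 69/1683 = 9.4296 V; V_B = 230 × 117/1683 = 15.989 V; V_C = 230 × 85/1683 = 11.616 V.
P_out = V_A I_A + V_B I_B + V_C I_C = 9.4296×4.91 + 15.989×0.454 + 11.616×2.04 = 46.299 + 7.2591 + 23.697 = 77.255 W.
Ideal ⇒ P_in = P_out, so I_in = P_out/V_in = 77.255/230 = 0.336 A.

I_in ≈ 0.336 A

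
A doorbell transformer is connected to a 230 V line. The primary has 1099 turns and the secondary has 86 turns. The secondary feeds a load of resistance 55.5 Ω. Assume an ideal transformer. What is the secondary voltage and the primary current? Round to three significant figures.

V_s ≈ 18.0 V, I_p ≈ 0.0254 A

V_s = V_p × N_s/N_p = 230 × 86/1099 = 17.998 V.
I_s = V_s/R = 17.998/55.5 = 0.32429 A.
I_p = I_s × N_s/N_p = 0.32429 × 86/1099 = 0.0254 A.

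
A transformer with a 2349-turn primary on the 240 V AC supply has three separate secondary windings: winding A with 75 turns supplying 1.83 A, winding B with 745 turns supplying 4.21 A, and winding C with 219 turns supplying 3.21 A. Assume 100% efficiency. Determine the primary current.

V_A = 240 × 75/2349 = 7.6628 V; V_B = 240 × 745/2349 = 76.117 V; V_C = 240 × 219/2349 = 22.375 V.
P_out = V_A I_A + V_B I_B + V_C I_C = 7.6628×1.83 + 76.117×4.21 + 22.375×3.21 = 14.023 + 320.45 + 71.825 = 406.30 W.
Ideal ⇒ P_in = P_out, so I_p = P_out/V_p = 406.30/240 = 1.69 A.

I_p ≈ 1.69 A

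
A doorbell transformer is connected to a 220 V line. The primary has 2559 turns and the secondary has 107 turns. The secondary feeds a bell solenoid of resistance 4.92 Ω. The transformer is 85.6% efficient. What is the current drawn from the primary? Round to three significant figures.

I_p ≈ 0.0913 A

V_s = 220 × 107/2559 = 9.1989 V.
I_s = V_s/R = 9.1989/4.92 = 1.8697 A.
P_out = V_s I_s = 9.1989 × 1.8697 = 17.199 W.
P_in = P_out/η = 17.199/0.856 = 20.092 W.
I_p = P_in/V_p = 20.092/220 = 0.0913 A.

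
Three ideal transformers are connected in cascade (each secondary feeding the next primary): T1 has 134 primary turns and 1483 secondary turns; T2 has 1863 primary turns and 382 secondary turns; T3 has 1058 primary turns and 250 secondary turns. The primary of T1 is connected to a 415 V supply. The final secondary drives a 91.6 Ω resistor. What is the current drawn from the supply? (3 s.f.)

Secondary of T1: V = 415.00 × 1483/134 = 4592.9 V.
Secondary of T2: V = 4592.9 × 382/1863 = 941.75 V.
Secondary of T3: V = 941.75 × 250/1058 = 222.53 V.
I_load = 222.53/91.6 = 2.4294 A, so P_out = 222.53 × 2.4294 = 540.61 W.
All ideal ⇒ P_in = P_out, so I_supply = 540.61/415 = 1.30 A.

I_supply ≈ 1.30 A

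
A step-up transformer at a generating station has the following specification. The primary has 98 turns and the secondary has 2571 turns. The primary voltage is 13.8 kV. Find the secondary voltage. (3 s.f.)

V_s ≈ 362000 V

V_s/V_p = N_s/N_p, so V_s = 13800 × 2571/98 = 362000 V.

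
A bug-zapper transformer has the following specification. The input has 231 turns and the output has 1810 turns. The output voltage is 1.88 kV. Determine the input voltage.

V_in/V_out = N_in/N_out, so V_in = 1880 × 231/1810 = 240 V.

V_in ≈ 240 V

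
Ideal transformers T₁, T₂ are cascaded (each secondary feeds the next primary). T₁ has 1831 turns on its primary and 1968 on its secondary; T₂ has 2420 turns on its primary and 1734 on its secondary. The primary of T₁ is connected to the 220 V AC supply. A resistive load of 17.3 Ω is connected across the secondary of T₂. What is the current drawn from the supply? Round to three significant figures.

After T₁: V = 220.00 × 1968/1831 = 236.46 V.
After T₂: V = 236.46 × 1734/2420 = 169.43 V.
I_load = 169.43/17.3 = 9.7937 A, so P_out = 169.43 × 9.7937 = 1659.4 W.
All ideal ⇒ P_in = P_out, so I_supply = 1659.4/220 = 7.54 A.

I_supply ≈ 7.54 A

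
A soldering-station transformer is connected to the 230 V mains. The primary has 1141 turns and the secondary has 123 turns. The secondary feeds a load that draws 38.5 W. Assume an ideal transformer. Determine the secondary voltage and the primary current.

V_s = V_p × N_s/N_p = 230 × 123/1141 = 24.794 V.
I_s = P/V_s = 38.5/24.794 = 1.5528 A.
I_p = I_s × N_s/N_p = 1.5528 × 123/1141 = 0.167 A.

V_s ≈ 24.8 V, I_p ≈ 0.167 A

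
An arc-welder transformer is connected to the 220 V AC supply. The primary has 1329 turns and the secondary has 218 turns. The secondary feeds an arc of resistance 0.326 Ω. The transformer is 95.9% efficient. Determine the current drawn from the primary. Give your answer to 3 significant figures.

V_s = 220 × 218/1329 = 36.087 V.
I_s = V_s/R = 36.087/0.326 = 110.70 A.
P_out = V_s I_s = 36.087 × 110.70 = 3994.8 W.
P_in = P_out/η = 3994.8/0.959 = 4165.5 W.
I_p = P_in/V_p = 4165.5/220 = 18.9 A.

I_p ≈ 18.9 A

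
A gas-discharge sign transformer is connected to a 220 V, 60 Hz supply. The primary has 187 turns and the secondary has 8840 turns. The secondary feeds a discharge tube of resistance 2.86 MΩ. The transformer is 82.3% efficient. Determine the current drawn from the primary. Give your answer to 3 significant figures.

I_p ≈ 0.209 A

V_s = 220 × 8840/187 = 10400 V.
I_s = V_s/R = 10400/(2.86×10^6) = 0.0036364 A.
P_out = V_s I_s = 10400 × 0.0036364 = 37.818 W.
P_in = P_out/η = 37.818/0.823 = 45.952 W.
I_p = P_in/V_p = 45.952/220 = 0.209 A.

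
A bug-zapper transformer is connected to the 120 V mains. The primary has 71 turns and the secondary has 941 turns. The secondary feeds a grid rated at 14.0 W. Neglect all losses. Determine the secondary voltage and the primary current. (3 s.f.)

V_s = V_p × N_s/N_p = 120 × 941/71 = 1590.4 V.
I_s = P/V_s = 14.0/1590.4 = 0.0088027 A.
I_p = I_s × N_s/N_p = 0.0088027 × 941/71 = 0.117 A.

V_s ≈ 1590 V, I_p ≈ 0.117 A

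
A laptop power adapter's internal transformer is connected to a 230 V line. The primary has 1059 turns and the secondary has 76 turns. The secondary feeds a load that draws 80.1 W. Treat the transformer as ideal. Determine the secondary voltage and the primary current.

V_s ≈ 16.5 V, I_p ≈ 0.348 A

V_s = V_p × N_s/N_p = 230 × 76/1059 = 16.506 V.
I_s = P/V_s = 80.1/16.506 = 4.8527 A.
I_p = I_s × N_s/N_p = 4.8527 × 76/1059 = 0.348 A.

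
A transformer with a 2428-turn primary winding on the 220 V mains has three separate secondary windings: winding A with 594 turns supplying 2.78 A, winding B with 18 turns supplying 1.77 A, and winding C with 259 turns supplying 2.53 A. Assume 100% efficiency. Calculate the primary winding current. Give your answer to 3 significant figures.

I_p ≈ 0.963 A

V_A = 220 × 594/2428 = 53.822 V; V_B = 220 × 18/2428 = 1.6310 V; V_C = 220 × 259/2428 = 23.468 V.
P_out = V_A I_A + V_B I_B + V_C I_C = 53.822×2.78 + 1.6310×1.77 + 23.468×2.53 = 149.63 + 2.8868 + 59.374 = 211.89 W.
Ideal ⇒ P_in = P_out, so I_p = P_out/V_p = 211.89/220 = 0.963 A.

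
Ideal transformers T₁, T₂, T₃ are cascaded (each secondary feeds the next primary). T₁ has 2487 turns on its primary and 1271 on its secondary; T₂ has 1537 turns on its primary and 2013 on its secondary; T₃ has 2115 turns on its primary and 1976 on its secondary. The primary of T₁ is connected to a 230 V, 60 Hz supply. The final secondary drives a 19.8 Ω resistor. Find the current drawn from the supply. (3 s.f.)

Secondary of T₁: V = 230.00 × 1271/2487 = 117.54 V.
Secondary of T₂: V = 117.54 × 2013/1537 = 153.95 V.
Secondary of T₃: V = 153.95 × 1976/2115 = 143.83 V.
I_load = 143.83/19.8 = 7.2641 A, so P_out = 143.83 × 7.2641 = 1044.8 W.
All ideal ⇒ P_in = P_out, so I_supply = 1044.8/230 = 4.54 A.

I_supply ≈ 4.54 A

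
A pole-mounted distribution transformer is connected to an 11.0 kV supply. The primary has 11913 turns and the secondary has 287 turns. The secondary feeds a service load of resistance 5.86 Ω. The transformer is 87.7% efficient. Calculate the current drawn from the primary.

V_s = 11000 × 287/11913 = 265.00 V.
I_s = V_s/R = 265.00/5.86 = 45.223 A.
P_out = V_s I_s = 265.00 × 45.223 = 11984 W.
P_in = P_out/η = 11984/0.877 = 13665 W.
I_p = P_in/V_p = 13665/11000 = 1.24 A.

I_p ≈ 1.24 A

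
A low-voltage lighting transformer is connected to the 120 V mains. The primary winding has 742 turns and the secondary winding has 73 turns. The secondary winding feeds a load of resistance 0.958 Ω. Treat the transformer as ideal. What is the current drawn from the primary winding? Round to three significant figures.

V_s = V_p × N_s/N_p = 120 × 73/742 = 11.806 V.
I_s = V_s/R = 11.806/0.958 = 12.324 A.
For an ideal transformer I_p N_p = I_s N_s, so I_p = 12.324 × 73/742 = 1.21 A.

I_p ≈ 1.21 A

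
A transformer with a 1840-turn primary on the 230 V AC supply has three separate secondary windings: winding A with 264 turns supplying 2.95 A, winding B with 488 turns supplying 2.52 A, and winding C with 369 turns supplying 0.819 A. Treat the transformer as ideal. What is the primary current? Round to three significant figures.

I_p ≈ 1.26 A

V_A = 230 × 264/1840 = 33.000 V; V_B = 230 × 488/1840 = 61.000 V; V_C = 230 × 369/1840 = 46.125 V.
P_out = V_A I_A + V_B I_B + V_C I_C = 33.000×2.95 + 61.000×2.52 + 46.125×0.819 = 97.350 + 153.72 + 37.776 = 288.85 W.
Ideal ⇒ P_in = P_out, so I_p = P_out/V_p = 288.85/230 = 1.26 A.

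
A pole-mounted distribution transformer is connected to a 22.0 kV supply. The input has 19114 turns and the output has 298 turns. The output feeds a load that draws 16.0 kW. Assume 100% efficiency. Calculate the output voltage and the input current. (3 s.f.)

V_out = V_in × N_out/N_in = 22000 × 298/19114 = 342.99 V.
I_out = P/V_out = 16000/342.99 = 46.648 A.
I_in = I_out × N_out/N_in = 46.648 × 298/19114 = 0.727 A.

V_out ≈ 343 V, I_in ≈ 0.727 A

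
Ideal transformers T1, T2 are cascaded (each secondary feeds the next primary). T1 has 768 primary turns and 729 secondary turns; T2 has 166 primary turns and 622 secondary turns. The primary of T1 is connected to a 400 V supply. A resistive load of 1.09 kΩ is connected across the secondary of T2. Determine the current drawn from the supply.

I_supply ≈ 4.64 A

After T1: V = 400.00 × 729/768 = 379.69 V.
After T2: V = 379.69 × 622/166 = 1422.7 V.
I_load = 1422.7/1090 = 1.3052 A, so P_out = 1422.7 × 1.3052 = 1856.9 W.
All ideal ⇒ P_in = P_out, so I_supply = 1856.9/400 = 4.64 A.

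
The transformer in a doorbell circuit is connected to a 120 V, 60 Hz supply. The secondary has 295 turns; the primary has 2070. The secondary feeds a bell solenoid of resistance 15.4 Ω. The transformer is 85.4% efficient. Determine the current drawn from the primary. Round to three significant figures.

V_s = 120 × 295/2070 = 17.101 V.
I_s = V_s/R = 17.101/15.4 = 1.1105 A.
P_out = V_s I_s = 17.101 × 1.1105 = 18.991 W.
P_in = P_out/η = 18.991/0.854 = 22.238 W.
I_p = P_in/V_p = 22.238/120 = 0.185 A.

I_p ≈ 0.185 A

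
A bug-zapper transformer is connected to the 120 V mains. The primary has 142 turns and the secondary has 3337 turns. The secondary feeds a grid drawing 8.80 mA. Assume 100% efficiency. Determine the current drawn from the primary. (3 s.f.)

For an ideal transformer I_p N_p = I_s N_s, so I_p = 0.00880 × 3337/142 = 0.207 A.

I_p ≈ 0.207 A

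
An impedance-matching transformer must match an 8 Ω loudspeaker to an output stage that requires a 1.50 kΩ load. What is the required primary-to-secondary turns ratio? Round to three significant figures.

Z_p/Z_s = (N_p/N_s)², so N_p/N_s = √(1500/8) = √188 = 13.7.

N_p/N_s ≈ 13.7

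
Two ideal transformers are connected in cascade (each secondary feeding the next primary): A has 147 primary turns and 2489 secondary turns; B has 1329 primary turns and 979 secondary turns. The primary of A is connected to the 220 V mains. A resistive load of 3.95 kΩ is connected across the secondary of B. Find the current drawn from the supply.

I_supply ≈ 8.66 A

After A: V = 220.00 × 2489/147 = 3725.0 V.
After B: V = 3725.0 × 979/1329 = 2744.0 V.
I_load = 2744.0/3950 = 0.69469 A, so P_out = 2744.0 × 0.69469 = 1906.2 W.
All ideal ⇒ P_in = P_out, so I_supply = 1906.2/220 = 8.66 A.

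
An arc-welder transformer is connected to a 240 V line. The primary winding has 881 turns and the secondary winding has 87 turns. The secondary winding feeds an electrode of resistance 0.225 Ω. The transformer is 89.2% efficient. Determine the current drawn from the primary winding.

I_p ≈ 11.7 A

V_s = 240 × 87/881 = 23.700 V.
I_s = V_s/R = 23.700/0.225 = 105.33 A.
P_out = V_s I_s = 23.700 × 105.33 = 2496.5 W.
P_in = P_out/η = 2496.5/0.892 = 2798.7 W.
I_p = P_in/V_p = 2798.7/240 = 11.7 A.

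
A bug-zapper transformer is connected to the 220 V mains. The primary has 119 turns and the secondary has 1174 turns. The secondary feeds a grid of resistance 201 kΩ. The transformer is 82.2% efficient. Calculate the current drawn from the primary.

I_p ≈ 0.130 A

V_s = 220 × 1174/119 = 2170.4 V.
I_s = V_s/R = 2170.4/201000 = 0.010798 A.
P_out = V_s I_s = 2170.4 × 0.010798 = 23.436 W.
P_in = P_out/η = 23.436/0.822 = 28.511 W.
I_p = P_in/V_p = 28.511/220 = 0.130 A.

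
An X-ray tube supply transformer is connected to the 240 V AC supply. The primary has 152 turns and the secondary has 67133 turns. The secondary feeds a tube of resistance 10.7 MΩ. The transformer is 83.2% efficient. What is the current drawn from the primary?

I_p ≈ 5.26 A

V_s = 240 × 67133/152 = 106000 V.
I_s = V_s/R = 106000/(1.07×10^7) = 0.0099065 A.
P_out = V_s I_s = 106000 × 0.0099065 = 1050.1 W.
P_in = P_out/η = 1050.1/0.832 = 1262.1 W.
I_p = P_in/V_p = 1262.1/240 = 5.26 A.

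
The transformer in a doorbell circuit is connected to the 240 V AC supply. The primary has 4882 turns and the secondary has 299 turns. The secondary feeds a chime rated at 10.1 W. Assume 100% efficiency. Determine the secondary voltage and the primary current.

V_s = V_p × N_s/N_p = 240 × 299/4882 = 14.699 V.
I_s = P/V_s = 10.1/14.699 = 0.68713 A.
I_p = I_s × N_s/N_p = 0.68713 × 299/4882 = 0.0421 A.

V_s ≈ 14.7 V, I_p ≈ 0.0421 A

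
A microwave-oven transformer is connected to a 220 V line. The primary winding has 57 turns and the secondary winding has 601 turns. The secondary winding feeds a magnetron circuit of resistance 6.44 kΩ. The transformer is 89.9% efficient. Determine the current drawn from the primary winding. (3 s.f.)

I_p ≈ 4.22 A

V_s = 220 × 601/57 = 2319.6 V.
I_s = V_s/R = 2319.6/6440 = 0.36019 A.
P_out = V_s I_s = 2319.6 × 0.36019 = 835.52 W.
P_in = P_out/η = 835.52/0.899 = 929.39 W.
I_p = P_in/V_p = 929.39/220 = 4.22 A.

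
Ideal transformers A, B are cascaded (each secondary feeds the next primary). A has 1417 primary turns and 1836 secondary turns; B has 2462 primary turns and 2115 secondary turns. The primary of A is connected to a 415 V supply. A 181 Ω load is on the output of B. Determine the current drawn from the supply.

I_supply ≈ 2.84 A

After A: V = 415.00 × 1836/1417 = 537.71 V.
After B: V = 537.71 × 2115/2462 = 461.93 V.
I_load = 461.93/181 = 2.5521 A, so P_out = 461.93 × 2.5521 = 1178.9 W.
All ideal ⇒ P_in = P_out, so I_supply = 1178.9/415 = 2.84 A.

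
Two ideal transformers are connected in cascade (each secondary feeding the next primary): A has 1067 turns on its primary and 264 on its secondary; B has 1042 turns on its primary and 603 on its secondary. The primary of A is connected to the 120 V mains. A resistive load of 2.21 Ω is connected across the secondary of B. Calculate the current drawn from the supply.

I_supply ≈ 1.11 A

After A: V = 120.00 × 264/1067 = 29.691 V.
After B: V = 29.691 × 603/1042 = 17.182 V.
I_load = 17.182/2.21 = 7.7746 A, so P_out = 17.182 × 7.7746 = 133.58 W.
All ideal ⇒ P_in = P_out, so I_supply = 133.58/120 = 1.11 A.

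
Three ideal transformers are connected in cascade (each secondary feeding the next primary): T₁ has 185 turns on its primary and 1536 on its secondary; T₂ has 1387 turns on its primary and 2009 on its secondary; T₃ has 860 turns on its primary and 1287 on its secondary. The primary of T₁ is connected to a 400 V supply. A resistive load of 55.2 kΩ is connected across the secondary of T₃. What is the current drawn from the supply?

Secondary of T₁: V = 400.00 × 1536/185 = 3321.1 V.
Secondary of T₂: V = 3321.1 × 2009/1387 = 4810.4 V.
Secondary of T₃: V = 4810.4 × 1287/860 = 7198.8 V.
I_load = 7198.8/55200 = 0.13041 A, so P_out = 7198.8 × 0.13041 = 938.83 W.
All ideal ⇒ P_in = P_out, so I_supply = 938.83/400 = 2.35 A.

I_supply ≈ 2.35 A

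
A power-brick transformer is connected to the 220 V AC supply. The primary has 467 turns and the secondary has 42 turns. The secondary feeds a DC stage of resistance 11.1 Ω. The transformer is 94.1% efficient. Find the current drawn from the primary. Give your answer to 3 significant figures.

V_s = 220 × 42/467 = 19.786 V.
I_s = V_s/R = 19.786/11.1 = 1.7825 A.
P_out = V_s I_s = 19.786 × 1.7825 = 35.269 W.
P_in = P_out/η = 35.269/0.941 = 37.480 W.
I_p = P_in/V_p = 37.480/220 = 0.170 A.

I_p ≈ 0.170 A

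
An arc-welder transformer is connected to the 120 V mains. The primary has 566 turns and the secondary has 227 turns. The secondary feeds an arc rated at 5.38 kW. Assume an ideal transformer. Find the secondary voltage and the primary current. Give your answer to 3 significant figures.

V_s ≈ 48.1 V, I_p ≈ 44.8 A

V_s = V_p × N_s/N_p = 120 × 227/566 = 48.127 V.
I_s = P/V_s = 5380/48.127 = 111.79 A.
I_p = I_s × N_s/N_p = 111.79 × 227/566 = 44.8 A.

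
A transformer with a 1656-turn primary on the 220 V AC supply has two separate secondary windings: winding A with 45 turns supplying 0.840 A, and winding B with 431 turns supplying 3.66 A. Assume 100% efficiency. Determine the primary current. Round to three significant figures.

V_A = 220 × 45/1656 = 5.9783 V; V_B = 220 × 431/1656 = 57.258 V.
P_out = V_A I_A + V_B I_B = 5.9783×0.840 + 57.258×3.66 = 5.0217 + 209.57 = 214.59 W.
Ideal ⇒ P_in = P_out, so I_p = P_out/V_p = 214.59/220 = 0.975 A.

I_p ≈ 0.975 A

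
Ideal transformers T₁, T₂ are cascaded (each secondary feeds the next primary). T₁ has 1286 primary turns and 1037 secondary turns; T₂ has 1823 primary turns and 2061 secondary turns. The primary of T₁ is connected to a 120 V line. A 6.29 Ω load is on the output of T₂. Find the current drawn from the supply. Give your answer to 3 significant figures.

After T₁: V = 120.00 × 1037/1286 = 96.765 V.
After T₂: V = 96.765 × 2061/1823 = 109.40 V.
I_load = 109.40/6.29 = 17.392 A, so P_out = 109.40 × 17.392 = 1902.7 W.
All ideal ⇒ P_in = P_out, so I_supply = 1902.7/120 = 15.9 A.

I_supply ≈ 15.9 A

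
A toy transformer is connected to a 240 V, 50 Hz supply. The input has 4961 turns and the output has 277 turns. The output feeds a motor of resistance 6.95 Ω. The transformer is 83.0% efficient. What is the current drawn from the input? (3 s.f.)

V_out = 240 × 277/4961 = 13.401 V.
I_out = V_out/R = 13.401/6.95 = 1.9281 A.
P_out = V_out I_out = 13.401 × 1.9281 = 25.838 W.
P_in = P_out/η = 25.838/0.830 = 31.130 W.
I_in = P_in/V_in = 31.130/240 = 0.130 A.

I_in ≈ 0.130 A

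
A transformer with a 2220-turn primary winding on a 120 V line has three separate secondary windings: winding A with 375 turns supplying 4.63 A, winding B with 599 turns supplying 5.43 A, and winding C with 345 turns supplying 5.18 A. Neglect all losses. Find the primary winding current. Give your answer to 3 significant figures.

V_A = 120 × 375/2220 = 20.270 V; V_B = 120 × 599/2220 = 32.378 V; V_C = 120 × 345/2220 = 18.649 V.
P_out = V_A I_A + V_B I_B + V_C I_C = 20.270×4.63 + 32.378×5.43 + 18.649×5.18 = 93.851 + 175.81 + 96.600 = 366.27 W.
Ideal ⇒ P_in = P_out, so I_p = P_out/V_p = 366.27/120 = 3.05 A.

I_p ≈ 3.05 A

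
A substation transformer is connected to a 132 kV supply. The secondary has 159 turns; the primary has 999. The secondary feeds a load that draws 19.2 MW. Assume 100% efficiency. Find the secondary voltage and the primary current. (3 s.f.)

V_s = V_p × N_s/N_p = 132000 × 159/999 = 21009 V.
I_s = P/V_s = 1.92×10^7/21009 = 913.89 A.
I_p = I_s × N_s/N_p = 913.89 × 159/999 = 145 A.

V_s ≈ 21000 V, I_p ≈ 145 A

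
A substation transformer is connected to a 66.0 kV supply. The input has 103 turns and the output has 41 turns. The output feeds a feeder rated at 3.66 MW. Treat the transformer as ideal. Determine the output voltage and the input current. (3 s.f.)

V_out = V_in × N_out/N_in = 66000 × 41/103 = 26272 V.
I_out = P/V_out = 3.66×10^6/26272 = 139.31 A.
I_in = I_out × N_out/N_in = 139.31 × 41/103 = 55.5 A.

V_out ≈ 26300 V, I_in ≈ 55.5 A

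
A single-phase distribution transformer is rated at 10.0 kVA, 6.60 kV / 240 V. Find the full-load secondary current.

I_s ≈ 41.7 A

I_s = S/V_s = 10000/240 = 41.7 A.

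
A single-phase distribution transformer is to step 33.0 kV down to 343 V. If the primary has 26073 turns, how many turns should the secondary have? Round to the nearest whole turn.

N_s = 271 turns

N_s/N_p = V_s/V_p, so N_s = 26073 × 343/33000 = 271.0 ≈ 271 turns.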